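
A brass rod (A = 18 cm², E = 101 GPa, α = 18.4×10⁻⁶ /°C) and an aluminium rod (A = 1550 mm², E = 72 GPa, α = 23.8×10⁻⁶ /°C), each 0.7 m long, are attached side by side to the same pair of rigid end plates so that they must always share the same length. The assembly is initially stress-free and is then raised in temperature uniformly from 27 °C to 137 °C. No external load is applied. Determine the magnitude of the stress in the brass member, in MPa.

σ ≈ 22.8 MPa (tensile)

Equilibrium of a rigid end plate with no external load gives equal and opposite internal forces ±P in the two members. Since α_{aluminium} > α_{brass}, heating drives the aluminium into compression and the brass into tension.
Setting the final lengths equal and cancelling L: (α₁ − α₂)ΔT = P/(A₁E₁) + P/(A₂E₂).
|α₁ − α₂|·ΔT = 5.4×10⁻⁶ × 110 = 0.000594.
1/(A₁E₁) + 1/(A₂E₂) = 1/(1800×101×10³) + 1/(1550×72×10³) = 1.446×10⁻⁸ N⁻¹.
So P = 0.000594 / 1.446×10⁻⁸ = 41.08 kN.
σ_{brass} = P/A₁ = 41080/1800 = 22.82 MPa, tensile.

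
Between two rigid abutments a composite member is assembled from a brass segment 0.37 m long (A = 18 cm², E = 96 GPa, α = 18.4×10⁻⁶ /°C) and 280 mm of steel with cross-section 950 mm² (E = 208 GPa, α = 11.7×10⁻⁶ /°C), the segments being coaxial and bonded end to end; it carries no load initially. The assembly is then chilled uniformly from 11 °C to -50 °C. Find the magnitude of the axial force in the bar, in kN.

If the supports were absent, the total length change would be Σ αᵢΔT Lᵢ = 18.4×10⁻⁶×61×370 + 11.7×10⁻⁶×61×280 = 0.6151 mm.
The walls prevent any net length change, so an axial force P (same in every segment) develops. Compatibility: P · Σ Lᵢ/(AᵢEᵢ) = δ_free.
Σ Lᵢ/(AᵢEᵢ) = 370/(1800×96×10³) + 280/(950×208×10³) = 3.558×10⁻⁶ mm/N.
Hence P = δ_free / Σ(L/AE) = 0.6151/3.558×10⁻⁶ = 172.9 kN (tensile).

P ≈ 173 kN (tensile)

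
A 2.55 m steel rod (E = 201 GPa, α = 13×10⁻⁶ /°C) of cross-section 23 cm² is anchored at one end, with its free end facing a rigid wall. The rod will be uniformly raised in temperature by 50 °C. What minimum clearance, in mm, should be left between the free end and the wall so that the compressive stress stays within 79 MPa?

Free expansion if unrestrained: δ_free = αΔT L = 13×10⁻⁶ × 50 × 2550 = 1.657 mm.
At the allowable stress the elastic shortening the wall may impose is σL/E = 79 × 2550 / (201×10³) = 1.002 mm.
The gap must absorb the remainder: g_min = 1.657 − 1.002 = 0.6553 mm.

g ≈ 0.655 mm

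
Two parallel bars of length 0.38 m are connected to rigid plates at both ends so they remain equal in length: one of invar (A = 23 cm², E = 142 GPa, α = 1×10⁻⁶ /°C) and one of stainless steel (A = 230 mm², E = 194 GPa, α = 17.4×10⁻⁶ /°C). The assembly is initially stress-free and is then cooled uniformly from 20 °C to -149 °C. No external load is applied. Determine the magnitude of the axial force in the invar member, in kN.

P ≈ 109 kN (compressive in the invar)

Equilibrium of a rigid end plate with no external load gives equal and opposite internal forces ±P in the two members. Since α_{stainless steel} > α_{invar}, cooling drives the stainless steel into tension and the invar into compression.
Equating the net (thermal + elastic) strains gives |α₁ − α₂|·ΔT = P·[1/(A₁E₁) + 1/(A₂E₂)].
|α₁ − α₂|·ΔT = 16.4×10⁻⁶ × 169 = 0.002772.
1/(A₁E₁) + 1/(A₂E₂) = 1/(2300×142×10³) + 1/(230×194×10³) = 2.547×10⁻⁸ N⁻¹.
P = 0.002772 / 2.547×10⁻⁸ = 108800 N = 108.8 kN.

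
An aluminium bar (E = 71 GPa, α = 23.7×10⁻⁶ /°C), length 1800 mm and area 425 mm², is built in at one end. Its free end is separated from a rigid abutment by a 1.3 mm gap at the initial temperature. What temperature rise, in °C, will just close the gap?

ΔT ≈ 30.5 °C

Contact occurs when the free expansion equals the gap: αΔT L = 1.3 mm.
So ΔT = g/(αL) = 1.3/(23.7×10⁻⁶ × 1800) = 30.47 °C.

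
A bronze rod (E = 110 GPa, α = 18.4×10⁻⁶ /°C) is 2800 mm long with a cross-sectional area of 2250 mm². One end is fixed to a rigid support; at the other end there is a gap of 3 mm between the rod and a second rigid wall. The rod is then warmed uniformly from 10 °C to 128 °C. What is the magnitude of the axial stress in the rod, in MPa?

σ ≈ 121 MPa (compressive)

Unrestrained expansion: δ_free = αΔT L = 18.4×10⁻⁶ × 118 × 2800 = 6.079 mm.
This exceeds the 3 mm gap, so the wall pushes back. The portion of expansion that must be recovered elastically is δ_free − gap = 6.079 − 3 = 3.079 mm.
That suppressed elongation corresponds to σ = E·Δ/L = 110×10³ × 3.079/2800 = 121 MPa.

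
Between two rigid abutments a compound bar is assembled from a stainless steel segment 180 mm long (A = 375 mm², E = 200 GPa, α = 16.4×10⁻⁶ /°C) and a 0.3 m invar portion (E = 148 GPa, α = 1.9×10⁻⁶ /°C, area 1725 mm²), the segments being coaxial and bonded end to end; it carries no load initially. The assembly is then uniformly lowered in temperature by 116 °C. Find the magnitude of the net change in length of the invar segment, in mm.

|ΔL| ≈ 0.0682 mm

Free thermal contraction of the whole bar: Σ αᵢΔT Lᵢ = 16.4×10⁻⁶×116×180 + 1.9×10⁻⁶×116×300 = 0.4086 mm.
The rigid supports impose zero overall length change; the single axial force P common to all segments must satisfy P Σ Lᵢ/(AᵢEᵢ) = δ_free.
The series flexibility is Σ Lᵢ/(AᵢEᵢ) = 180/(375×200×10³) + 300/(1725×148×10³) = 3.575×10⁻⁶ mm/N.
So P = 0.4086 / 3.575×10⁻⁶ = 114.3 kN, tensile.
For the invar segment, free thermal change = 1.9×10⁻⁶×116×300 = 0.06612 mm and elastic change from P = 114300×300/(1725×148×10³) = 0.1343 mm; these oppose, so the net change is 0.0682 mm (segment lengthens).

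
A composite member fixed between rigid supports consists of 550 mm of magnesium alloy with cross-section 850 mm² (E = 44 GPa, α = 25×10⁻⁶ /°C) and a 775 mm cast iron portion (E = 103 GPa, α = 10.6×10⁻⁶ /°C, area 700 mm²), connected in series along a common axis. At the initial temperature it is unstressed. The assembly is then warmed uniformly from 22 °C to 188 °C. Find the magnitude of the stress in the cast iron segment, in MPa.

σ ≈ 205 MPa (compressive)

If the supports were absent, the total length change would be Σ αᵢΔT Lᵢ = 25×10⁻⁶×166×550 + 10.6×10⁻⁶×166×775 = 3.646 mm.
The rigid supports impose zero overall length change; the single axial force P common to all segments must satisfy P Σ Lᵢ/(AᵢEᵢ) = δ_free.
The series flexibility is Σ Lᵢ/(AᵢEᵢ) = 550/(850×44×10³) + 775/(700×103×10³) = 2.545×10⁻⁵ mm/N.
Hence P = δ_free / Σ(L/AE) = 3.646/2.545×10⁻⁵ = 143.2 kN (compressive).
σ_{cast iron} = P / A = 143200 / 700 = 204.6 MPa.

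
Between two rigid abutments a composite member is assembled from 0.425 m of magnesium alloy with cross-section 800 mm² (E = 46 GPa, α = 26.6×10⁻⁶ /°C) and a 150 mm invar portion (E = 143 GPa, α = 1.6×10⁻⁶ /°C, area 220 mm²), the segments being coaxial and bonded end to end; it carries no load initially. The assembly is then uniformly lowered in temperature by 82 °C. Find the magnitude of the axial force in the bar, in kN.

P ≈ 58 kN (tensile)

With the walls removed the bar would change length by δ_free = Σ αᵢΔT Lᵢ = 26.6×10⁻⁶×82×425 + 1.6×10⁻⁶×82×150 = 0.9467 mm.
The walls prevent any net length change, so an axial force P (same in every segment) develops. Compatibility: P · Σ Lᵢ/(AᵢEᵢ) = δ_free.
The series flexibility is Σ Lᵢ/(AᵢEᵢ) = 425/(800×46×10³) + 150/(220×143×10³) = 1.632×10⁻⁵ mm/N.
So P = 0.9467 / 1.632×10⁻⁵ = 58.02 kN, tensile.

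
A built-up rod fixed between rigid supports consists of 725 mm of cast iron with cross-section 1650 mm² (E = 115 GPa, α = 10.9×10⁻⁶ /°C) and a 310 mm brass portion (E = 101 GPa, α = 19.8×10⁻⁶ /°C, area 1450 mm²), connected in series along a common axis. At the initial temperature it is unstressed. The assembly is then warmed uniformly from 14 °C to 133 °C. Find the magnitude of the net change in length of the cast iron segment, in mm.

Free thermal expansion of the whole bar: Σ αᵢΔT Lᵢ = 10.9×10⁻⁶×119×725 + 19.8×10⁻⁶×119×310 = 1.671 mm.
Since the ends are fixed, an axial force P builds up, equal in every segment, with P · Σ Lᵢ/(AᵢEᵢ) = δ_free.
Σ Lᵢ/(AᵢEᵢ) = 725/(1650×115×10³) + 310/(1450×101×10³) = 5.938×10⁻⁶ mm/N.
So P = 1.671 / 5.938×10⁻⁶ = 281.4 kN, compressive.
For the cast iron segment, free thermal change = 10.9×10⁻⁶×119×725 = 0.9404 mm and elastic change from P = 281400×725/(1650×115×10³) = 1.075 mm; these oppose, so the net change is 0.135 mm (segment shortens).

|ΔL| ≈ 0.135 mm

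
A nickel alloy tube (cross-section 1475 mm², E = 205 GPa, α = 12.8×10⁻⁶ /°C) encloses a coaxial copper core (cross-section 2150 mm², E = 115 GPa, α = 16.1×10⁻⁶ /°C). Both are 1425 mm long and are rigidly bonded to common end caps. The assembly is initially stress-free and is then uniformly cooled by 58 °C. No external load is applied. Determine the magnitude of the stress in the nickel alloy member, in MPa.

Equilibrium of a rigid end plate with no external load gives equal and opposite internal forces ±P in the two members. Since α_{copper} > α_{nickel alloy}, cooling drives the copper into tension and the nickel alloy into compression.
Equating the net (thermal + elastic) strains gives |α₁ − α₂|·ΔT = P·[1/(A₁E₁) + 1/(A₂E₂)].
|α₁ − α₂|·ΔT = 3.3×10⁻⁶ × 58 = 0.0001914.
1/(A₁E₁) + 1/(A₂E₂) = 1/(1475×205×10³) + 1/(2150×115×10³) = 7.352×10⁻⁹ N⁻¹.
So P = 0.0001914 / 7.352×10⁻⁹ = 26.04 kN.
σ_{nickel alloy} = P/A₁ = 26040/1475 = 17.65 MPa, compressive.

σ ≈ 17.7 MPa (compressive)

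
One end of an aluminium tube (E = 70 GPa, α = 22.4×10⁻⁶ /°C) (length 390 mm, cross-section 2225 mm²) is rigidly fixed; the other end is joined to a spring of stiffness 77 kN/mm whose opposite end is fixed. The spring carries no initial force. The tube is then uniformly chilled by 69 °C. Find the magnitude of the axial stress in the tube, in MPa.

The unrestrained thermal change is αΔT L = 22.4×10⁻⁶ × 69 × 390 = 0.6028 mm.
Let P be the tensile force in the spring. The tube extends elastically by PL/(AE) and the spring stretches by P/k; together these equal δ_free.
So P = δ_free / [L/(AE) + 1/k] = 0.6028 / [ 390/(2225×70×10³) + 1/(77×10³) ].
P = 0.6028 / 1.549×10⁻⁵ = 38910 N.
σ = P/A = 38910/2225 = 17.49 MPa.

σ ≈ 17.5 MPa (tensile)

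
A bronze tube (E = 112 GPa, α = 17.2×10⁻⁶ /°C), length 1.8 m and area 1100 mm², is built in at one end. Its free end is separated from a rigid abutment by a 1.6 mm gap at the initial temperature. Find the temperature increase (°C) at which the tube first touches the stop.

The gap closes when αΔT L = 1.6 mm, since the tube is still unstressed at that instant.
So ΔT = g/(αL) = 1.6/(17.2×10⁻⁶ × 1800) = 51.68 °C.

ΔT ≈ 51.7 °C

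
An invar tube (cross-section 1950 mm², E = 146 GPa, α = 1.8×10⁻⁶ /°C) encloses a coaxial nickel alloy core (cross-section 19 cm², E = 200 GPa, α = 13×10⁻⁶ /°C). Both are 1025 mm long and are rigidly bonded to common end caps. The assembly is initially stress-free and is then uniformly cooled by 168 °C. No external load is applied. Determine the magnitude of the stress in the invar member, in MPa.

Equilibrium of a rigid end plate with no external load gives equal and opposite internal forces ±P in the two members. Since α_{nickel alloy} > α_{invar}, cooling drives the nickel alloy into tension and the invar into compression.
Compatibility of the two members (thermal + elastic change equal): (α₁ − α₂)ΔT = P·[1/(A₁E₁) + 1/(A₂E₂)].
|α₁ − α₂|·ΔT = 11.2×10⁻⁶ × 168 = 0.001882.
1/(A₁E₁) + 1/(A₂E₂) = 1/(1950×146×10³) + 1/(1900×200×10³) = 6.144×10⁻⁹ N⁻¹.
So P = 0.001882 / 6.144×10⁻⁹ = 306.2 kN.
σ_{invar} = P/A₁ = 306200/1950 = 157.1 MPa, compressive.

σ ≈ 157 MPa (compressive)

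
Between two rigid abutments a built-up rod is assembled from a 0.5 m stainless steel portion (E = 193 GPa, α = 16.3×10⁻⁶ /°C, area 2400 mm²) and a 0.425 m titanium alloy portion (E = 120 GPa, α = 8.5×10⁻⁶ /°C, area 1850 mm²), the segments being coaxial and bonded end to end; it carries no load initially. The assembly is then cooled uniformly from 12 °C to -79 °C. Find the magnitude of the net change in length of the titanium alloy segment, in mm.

Free thermal contraction of the whole bar: Σ αᵢΔT Lᵢ = 16.3×10⁻⁶×91×500 + 8.5×10⁻⁶×91×425 = 1.07 mm.
The rigid supports impose zero overall length change; the single axial force P common to all segments must satisfy P Σ Lᵢ/(AᵢEᵢ) = δ_free.
Σ Lᵢ/(AᵢEᵢ) = 500/(2400×193×10³) + 425/(1850×120×10³) = 2.994×10⁻⁶ mm/N.
So P = 1.07 / 2.994×10⁻⁶ = 357.5 kN, tensile.
For the titanium alloy segment, free thermal change = 8.5×10⁻⁶×91×425 = 0.3287 mm and elastic change from P = 357500×425/(1850×120×10³) = 0.6845 mm; these oppose, so the net change is 0.356 mm (segment lengthens).

|ΔL| ≈ 0.356 mm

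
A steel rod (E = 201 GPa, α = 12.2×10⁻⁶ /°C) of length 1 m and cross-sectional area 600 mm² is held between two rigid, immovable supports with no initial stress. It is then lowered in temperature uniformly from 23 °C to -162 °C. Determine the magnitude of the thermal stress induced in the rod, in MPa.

σ ≈ 454 MPa (tensile)

The supports are rigid, so the total axial strain is zero. The restrained thermal strain is ε = αΔT = 12.2×10⁻⁶ × 185 = 2257×10⁻⁶.
The stress required to suppress this strain is σ = Eε = 201×10³ × 2257×10⁻⁶ = 453.7 MPa, tensile since the rod is trying to contract.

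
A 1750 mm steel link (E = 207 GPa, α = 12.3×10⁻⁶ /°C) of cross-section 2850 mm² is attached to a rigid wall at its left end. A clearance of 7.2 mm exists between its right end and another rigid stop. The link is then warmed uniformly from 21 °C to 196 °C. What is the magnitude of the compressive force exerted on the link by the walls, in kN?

P ≈ 0 kN

Unrestrained expansion: δ_free = αΔT L = 12.3×10⁻⁶ × 175 × 1750 = 3.767 mm.
This is smaller than the 7.2 mm clearance, so the link expands freely without reaching the stop — the stress is zero.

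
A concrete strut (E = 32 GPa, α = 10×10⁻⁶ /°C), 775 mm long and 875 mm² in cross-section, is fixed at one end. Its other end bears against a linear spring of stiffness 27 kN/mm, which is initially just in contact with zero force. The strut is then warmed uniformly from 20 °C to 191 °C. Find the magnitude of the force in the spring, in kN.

If the spring were absent the strut would lengthen by αΔT L = 10×10⁻⁶ × 171 × 775 = 1.325 mm.
Let P be the compressive force at the spring. The strut shortens elastically by PL/(AE) and the spring compresses by P/k; together these equal δ_free.
P [ L/(AE) + 1/k ] = δ_free → P [ 775/(875×32×10³) + 1/(27×10³) ] = 1.325.
P = 1.325 / 6.472×10⁻⁵ = 20480 N.

P ≈ 20.5 kN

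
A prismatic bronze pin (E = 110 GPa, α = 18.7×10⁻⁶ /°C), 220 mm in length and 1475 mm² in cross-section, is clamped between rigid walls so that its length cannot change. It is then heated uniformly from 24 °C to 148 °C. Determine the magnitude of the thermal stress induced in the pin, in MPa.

Because both ends are immovable the net strain is zero, and the suppressed thermal strain is αΔT = 18.7×10⁻⁶ × 124 = 2318.8×10⁻⁶.
Hence σ = E·αΔT = 110×10³ × 2318.8×10⁻⁶ = 255.1 MPa, compressive.

σ ≈ 255 MPa (compressive)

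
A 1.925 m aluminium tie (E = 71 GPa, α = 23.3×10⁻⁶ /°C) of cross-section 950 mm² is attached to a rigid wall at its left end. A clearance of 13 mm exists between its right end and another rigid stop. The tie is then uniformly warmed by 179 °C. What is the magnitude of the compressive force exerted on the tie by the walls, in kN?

P ≈ 0 kN

Free thermal elongation = αΔT L = 23.3×10⁻⁶ × 179 × 1925 = 8.029 mm.
This is smaller than the 13 mm clearance, so the tie expands freely without reaching the stop — the stress is zero.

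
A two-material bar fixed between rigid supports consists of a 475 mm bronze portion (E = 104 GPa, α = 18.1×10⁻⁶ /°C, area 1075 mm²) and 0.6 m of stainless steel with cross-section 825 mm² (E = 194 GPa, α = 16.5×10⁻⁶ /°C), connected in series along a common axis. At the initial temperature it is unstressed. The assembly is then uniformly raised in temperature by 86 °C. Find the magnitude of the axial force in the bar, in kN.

P ≈ 199 kN (compressive)

With the walls removed the bar would change length by δ_free = Σ αᵢΔT Lᵢ = 18.1×10⁻⁶×86×475 + 16.5×10⁻⁶×86×600 = 1.591 mm.
The rigid supports impose zero overall length change; the single axial force P common to all segments must satisfy P Σ Lᵢ/(AᵢEᵢ) = δ_free.
The series flexibility is Σ Lᵢ/(AᵢEᵢ) = 475/(1075×104×10³) + 600/(825×194×10³) = 7.997×10⁻⁶ mm/N.
P = 1.591 / 7.997×10⁻⁶ = 198900 N = 198.9 kN, compressive.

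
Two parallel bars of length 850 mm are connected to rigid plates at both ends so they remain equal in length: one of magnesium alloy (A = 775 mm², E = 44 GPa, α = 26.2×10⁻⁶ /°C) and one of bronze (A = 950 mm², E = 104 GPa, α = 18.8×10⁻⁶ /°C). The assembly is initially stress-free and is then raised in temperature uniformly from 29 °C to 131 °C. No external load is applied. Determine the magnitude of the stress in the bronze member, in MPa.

Both members must finish at the same length. With the larger α, the magnesium alloy tends to over-expand; the plates restrain it, putting the magnesium alloy in compression and the bronze in tension. With no external load the two internal forces are equal and opposite, magnitude P.
Equating the net (thermal + elastic) strains gives |α₁ − α₂|·ΔT = P·[1/(A₁E₁) + 1/(A₂E₂)].
|α₁ − α₂|·ΔT = 7.4×10⁻⁶ × 102 = 0.0007548.
1/(A₁E₁) + 1/(A₂E₂) = 1/(775×44×10³) + 1/(950×104×10³) = 3.945×10⁻⁸ N⁻¹.
So P = 0.0007548 / 3.945×10⁻⁸ = 19.13 kN.
σ_{bronze} = P/A₂ = 19130/950 = 20.14 MPa, tensile.

σ ≈ 20.1 MPa (tensile)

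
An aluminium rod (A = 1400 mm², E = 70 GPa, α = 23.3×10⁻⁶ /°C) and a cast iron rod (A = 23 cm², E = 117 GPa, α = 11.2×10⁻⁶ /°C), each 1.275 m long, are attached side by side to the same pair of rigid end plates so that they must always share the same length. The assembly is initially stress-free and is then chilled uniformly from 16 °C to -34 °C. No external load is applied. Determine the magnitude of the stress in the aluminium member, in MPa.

The aluminium has the larger α, so on cooling it would change length more than the cast iron if both were free. The rigid plates force a common final length, so the aluminium is put into tension and the cast iron into compression, with equal and opposite forces P (no external load).
Equating the net (thermal + elastic) strains gives |α₁ − α₂|·ΔT = P·[1/(A₁E₁) + 1/(A₂E₂)].
|α₁ − α₂|·ΔT = 12.1×10⁻⁶ × 50 = 0.000605.
1/(A₁E₁) + 1/(A₂E₂) = 1/(1400×70×10³) + 1/(2300×117×10³) = 1.392×10⁻⁸ N⁻¹.
So P = 0.000605 / 1.392×10⁻⁸ = 43.46 kN.
σ_{aluminium} = P/A₁ = 43460/1400 = 31.04 MPa, tensile.

σ ≈ 31 MPa (tensile)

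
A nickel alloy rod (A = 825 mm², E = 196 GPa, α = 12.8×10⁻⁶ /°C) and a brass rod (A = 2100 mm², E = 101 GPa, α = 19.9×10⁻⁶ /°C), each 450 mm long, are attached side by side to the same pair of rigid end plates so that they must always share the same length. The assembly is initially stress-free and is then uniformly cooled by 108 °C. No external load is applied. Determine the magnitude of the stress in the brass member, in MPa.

Both members must finish at the same length. With the larger α, the brass tends to over-contract; the plates restrain it, putting the brass in tension and the nickel alloy in compression. With no external load the two internal forces are equal and opposite, magnitude P.
Setting the final lengths equal and cancelling L: (α₁ − α₂)ΔT = P/(A₁E₁) + P/(A₂E₂).
|α₁ − α₂|·ΔT = 7.1×10⁻⁶ × 108 = 0.0007668.
1/(A₁E₁) + 1/(A₂E₂) = 1/(825×196×10³) + 1/(2100×101×10³) = 1.09×10⁻⁸ N⁻¹.
So P = 0.0007668 / 1.09×10⁻⁸ = 70.35 kN.
σ_{brass} = P/A₂ = 70350/2100 = 33.5 MPa, tensile.

σ ≈ 33.5 MPa (tensile)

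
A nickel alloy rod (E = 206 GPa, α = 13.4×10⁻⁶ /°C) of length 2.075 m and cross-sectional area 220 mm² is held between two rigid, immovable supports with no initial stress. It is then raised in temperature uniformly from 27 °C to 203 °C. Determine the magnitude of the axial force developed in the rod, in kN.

With zero net strain, σ = E·αΔT = 206 GPa × 13.4×10⁻⁶ × 176 = 485.8 MPa.
Then P = σA = 485.8 × 220 mm² = 106.9 kN, compressive.

P ≈ 107 kN (compressive)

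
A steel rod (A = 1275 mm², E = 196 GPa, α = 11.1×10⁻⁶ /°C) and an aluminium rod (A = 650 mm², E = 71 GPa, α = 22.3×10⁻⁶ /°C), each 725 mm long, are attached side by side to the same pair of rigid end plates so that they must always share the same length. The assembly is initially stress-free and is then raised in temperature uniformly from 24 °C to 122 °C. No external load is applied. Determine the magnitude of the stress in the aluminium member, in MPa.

Equilibrium of a rigid end plate with no external load gives equal and opposite internal forces ±P in the two members. Since α_{aluminium} > α_{steel}, heating drives the aluminium into compression and the steel into tension.
Equating the net (thermal + elastic) strains gives |α₁ − α₂|·ΔT = P·[1/(A₁E₁) + 1/(A₂E₂)].
|α₁ − α₂|·ΔT = 11.2×10⁻⁶ × 98 = 0.001098.
1/(A₁E₁) + 1/(A₂E₂) = 1/(1275×196×10³) + 1/(650×71×10³) = 2.567×10⁻⁸ N⁻¹.
P = 0.001098 / 2.567×10⁻⁸ = 42760 N = 42.76 kN.
σ_{aluminium} = P/A₂ = 42760/650 = 65.78 MPa, compressive.

σ ≈ 65.8 MPa (compressive)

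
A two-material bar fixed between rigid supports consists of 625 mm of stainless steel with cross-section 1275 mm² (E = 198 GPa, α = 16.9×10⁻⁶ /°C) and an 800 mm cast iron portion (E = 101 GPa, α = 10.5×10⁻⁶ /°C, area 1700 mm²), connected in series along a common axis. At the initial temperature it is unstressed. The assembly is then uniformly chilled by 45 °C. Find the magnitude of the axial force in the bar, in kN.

If the supports were absent, the total length change would be Σ αᵢΔT Lᵢ = 16.9×10⁻⁶×45×625 + 10.5×10⁻⁶×45×800 = 0.8533 mm.
Since the ends are fixed, an axial force P builds up, equal in every segment, with P · Σ Lᵢ/(AᵢEᵢ) = δ_free.
Σ Lᵢ/(AᵢEᵢ) = 625/(1275×198×10³) + 800/(1700×101×10³) = 7.135×10⁻⁶ mm/N.
P = 0.8533 / 7.135×10⁻⁶ = 119600 N = 119.6 kN, tensile.

P ≈ 120 kN (tensile)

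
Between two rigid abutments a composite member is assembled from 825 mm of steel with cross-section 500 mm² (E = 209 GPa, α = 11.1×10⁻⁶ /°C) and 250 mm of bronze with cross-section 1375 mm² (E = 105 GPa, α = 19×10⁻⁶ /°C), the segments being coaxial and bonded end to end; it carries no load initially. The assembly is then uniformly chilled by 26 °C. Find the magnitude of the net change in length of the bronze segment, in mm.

|ΔL| ≈ 0.0585 mm

With the walls removed the bar would change length by δ_free = Σ αᵢΔT Lᵢ = 11.1×10⁻⁶×26×825 + 19×10⁻⁶×26×250 = 0.3616 mm.
The walls prevent any net length change, so an axial force P (same in every segment) develops. Compatibility: P · Σ Lᵢ/(AᵢEᵢ) = δ_free.
The series flexibility is Σ Lᵢ/(AᵢEᵢ) = 825/(500×209×10³) + 250/(1375×105×10³) = 9.626×10⁻⁶ mm/N.
P = 0.3616 / 9.626×10⁻⁶ = 37560 N = 37.56 kN, tensile.
For the bronze segment, free thermal change = 19×10⁻⁶×26×250 = 0.1235 mm and elastic change from P = 37560×250/(1375×105×10³) = 0.06504 mm; these oppose, so the net change is 0.0585 mm (segment shortens).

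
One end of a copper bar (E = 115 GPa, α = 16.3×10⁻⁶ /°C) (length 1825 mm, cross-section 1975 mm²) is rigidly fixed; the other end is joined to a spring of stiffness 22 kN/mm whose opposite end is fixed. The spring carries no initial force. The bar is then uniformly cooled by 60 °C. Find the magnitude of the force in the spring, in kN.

P ≈ 33.4 kN

If the spring were absent the bar would shorten by αΔT L = 16.3×10⁻⁶ × 60 × 1825 = 1.785 mm.
With a force P in the spring, the elastic change of the bar is PL/(AE) and that of the spring is P/k; compatibility requires their sum to equal δ_free.
P [ L/(AE) + 1/k ] = δ_free → P [ 1825/(1975×115×10³) + 1/(22×10³) ] = 1.785.
P = 1.785 / 5.349×10⁻⁵ = 33370 N.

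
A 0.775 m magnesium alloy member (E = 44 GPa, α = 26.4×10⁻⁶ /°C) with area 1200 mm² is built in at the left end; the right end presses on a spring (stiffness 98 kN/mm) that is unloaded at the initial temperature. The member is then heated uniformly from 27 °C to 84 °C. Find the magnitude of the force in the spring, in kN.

P ≈ 46.9 kN

The unrestrained thermal change is αΔT L = 26.4×10⁻⁶ × 57 × 775 = 1.166 mm.
With a force P in the spring, the elastic change of the member is PL/(AE) and that of the spring is P/k; compatibility requires their sum to equal δ_free.
P [ L/(AE) + 1/k ] = δ_free → P [ 775/(1200×44×10³) + 1/(98×10³) ] = 1.166.
P = 1.166 / 2.488×10⁻⁵ = 46870 N.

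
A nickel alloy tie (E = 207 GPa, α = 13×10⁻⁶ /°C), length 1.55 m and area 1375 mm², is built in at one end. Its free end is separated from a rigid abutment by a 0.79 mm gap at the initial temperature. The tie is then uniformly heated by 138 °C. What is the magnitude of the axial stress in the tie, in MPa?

Free thermal elongation = αΔT L = 13×10⁻⁶ × 138 × 1550 = 2.781 mm.
After closing the 0.79 mm clearance, 2.781 − 0.79 = 1.991 mm of expansion remains to be suppressed by the wall.
So σ = E(δ_free − g)/L = 207×10³ × 1.991/1550 = 265.9 MPa.

σ ≈ 266 MPa (compressive)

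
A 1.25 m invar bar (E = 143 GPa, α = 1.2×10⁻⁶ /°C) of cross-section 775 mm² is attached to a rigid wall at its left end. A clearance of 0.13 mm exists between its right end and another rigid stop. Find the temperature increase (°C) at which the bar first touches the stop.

ΔT ≈ 86.7 °C

Contact occurs when the free expansion equals the gap: αΔT L = 0.13 mm.
So ΔT = g/(αL) = 0.13/(1.2×10⁻⁶ × 1250) = 86.67 °C.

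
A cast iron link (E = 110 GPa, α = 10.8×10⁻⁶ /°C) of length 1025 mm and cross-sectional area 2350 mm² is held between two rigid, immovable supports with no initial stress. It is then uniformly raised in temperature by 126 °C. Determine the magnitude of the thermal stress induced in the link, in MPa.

σ ≈ 150 MPa (compressive)

Because both ends are immovable the net strain is zero, and the suppressed thermal strain is αΔT = 10.8×10⁻⁶ × 126 = 1360.8×10⁻⁶.
The stress required to suppress this strain is σ = Eε = 110×10³ × 1360.8×10⁻⁶ = 149.7 MPa, compressive since the link is trying to expand.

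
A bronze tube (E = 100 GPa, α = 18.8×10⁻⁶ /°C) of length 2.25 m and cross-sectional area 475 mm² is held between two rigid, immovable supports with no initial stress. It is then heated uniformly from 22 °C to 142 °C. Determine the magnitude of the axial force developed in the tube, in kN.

Full restraint means ε = 0, so the stress is σ = EαΔT = 100×10³ × 18.8×10⁻⁶ × 120 = 225.6 MPa.
Axial force P = σA = 225.6 × 475 = 107200 N = 107.2 kN, compressive.

P ≈ 107 kN (compressive)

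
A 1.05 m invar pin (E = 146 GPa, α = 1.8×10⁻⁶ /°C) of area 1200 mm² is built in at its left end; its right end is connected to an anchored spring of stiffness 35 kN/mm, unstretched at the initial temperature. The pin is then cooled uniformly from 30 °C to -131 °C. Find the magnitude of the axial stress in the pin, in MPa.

The unrestrained thermal change is αΔT L = 1.8×10⁻⁶ × 161 × 1050 = 0.3043 mm.
With a force P in the spring, the elastic change of the pin is PL/(AE) and that of the spring is P/k; compatibility requires their sum to equal δ_free.
So P = δ_free / [L/(AE) + 1/k] = 0.3043 / [ 1050/(1200×146×10³) + 1/(35×10³) ].
P = 0.3043 / 3.456×10⁻⁵ = 8804 N.
σ = P/A = 8804/1200 = 7.336 MPa.

σ ≈ 7.34 MPa (tensile)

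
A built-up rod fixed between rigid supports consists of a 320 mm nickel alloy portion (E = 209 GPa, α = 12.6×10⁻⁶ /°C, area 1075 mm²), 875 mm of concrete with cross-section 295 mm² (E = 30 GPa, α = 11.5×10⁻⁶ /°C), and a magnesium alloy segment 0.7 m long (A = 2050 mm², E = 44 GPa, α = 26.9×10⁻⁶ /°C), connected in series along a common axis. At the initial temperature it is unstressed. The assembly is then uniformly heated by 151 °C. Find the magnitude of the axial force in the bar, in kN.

Free thermal expansion of the whole bar: Σ αᵢΔT Lᵢ = 12.6×10⁻⁶×151×320 + 11.5×10⁻⁶×151×875 + 26.9×10⁻⁶×151×700 = 4.972 mm.
Since the ends are fixed, an axial force P builds up, equal in every segment, with P · Σ Lᵢ/(AᵢEᵢ) = δ_free.
The series flexibility is Σ Lᵢ/(AᵢEᵢ) = 320/(1075×209×10³) + 875/(295×30×10³) + 700/(2050×44×10³) = 0.0001081 mm/N.
Hence P = δ_free / Σ(L/AE) = 4.972/0.0001081 = 46.01 kN (compressive).

P ≈ 46 kN (compressive)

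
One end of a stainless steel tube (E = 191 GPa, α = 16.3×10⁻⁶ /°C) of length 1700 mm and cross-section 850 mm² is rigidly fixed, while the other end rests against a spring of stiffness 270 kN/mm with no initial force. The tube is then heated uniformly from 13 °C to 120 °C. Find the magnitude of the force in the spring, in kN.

Free thermal expansion: δ_free = αΔT L = 16.3×10⁻⁶ × 107 × 1700 = 2.965 mm.
Let P be the compressive force at the spring. The tube shortens elastically by PL/(AE) and the spring compresses by P/k; together these equal δ_free.
P [ L/(AE) + 1/k ] = δ_free → P [ 1700/(850×191×10³) + 1/(270×10³) ] = 2.965.
P = 2.965 / 1.417×10⁻⁵ = 209200 N.

P ≈ 209 kN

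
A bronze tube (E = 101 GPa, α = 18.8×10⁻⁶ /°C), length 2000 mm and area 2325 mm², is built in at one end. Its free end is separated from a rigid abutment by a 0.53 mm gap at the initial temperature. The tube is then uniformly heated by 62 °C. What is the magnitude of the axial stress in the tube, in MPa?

Free thermal elongation = αΔT L = 18.8×10⁻⁶ × 62 × 2000 = 2.331 mm.
After closing the 0.53 mm clearance, 2.331 − 0.53 = 1.801 mm of expansion remains to be suppressed by the wall.
That suppressed elongation corresponds to σ = E·Δ/L = 101×10³ × 1.801/2000 = 90.96 MPa.

σ ≈ 91 MPa (compressive)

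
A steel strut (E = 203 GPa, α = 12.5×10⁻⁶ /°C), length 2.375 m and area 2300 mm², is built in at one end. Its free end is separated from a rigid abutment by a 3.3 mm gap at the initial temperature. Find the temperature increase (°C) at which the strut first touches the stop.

Contact occurs when the free expansion equals the gap: αΔT L = 3.3 mm.
So ΔT = g/(αL) = 3.3/(12.5×10⁻⁶ × 2375) = 111.2 °C.

ΔT ≈ 111 °C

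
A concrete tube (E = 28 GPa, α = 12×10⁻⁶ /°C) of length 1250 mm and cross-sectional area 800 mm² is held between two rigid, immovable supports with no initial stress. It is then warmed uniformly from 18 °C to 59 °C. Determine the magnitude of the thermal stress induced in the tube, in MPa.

With length fixed, the mechanical strain must cancel the thermal strain αΔT = 12×10⁻⁶ × 41 = 492×10⁻⁶.
The stress required to suppress this strain is σ = Eε = 28×10³ × 492×10⁻⁶ = 13.78 MPa, compressive since the tube is trying to expand.

σ ≈ 13.8 MPa (compressive)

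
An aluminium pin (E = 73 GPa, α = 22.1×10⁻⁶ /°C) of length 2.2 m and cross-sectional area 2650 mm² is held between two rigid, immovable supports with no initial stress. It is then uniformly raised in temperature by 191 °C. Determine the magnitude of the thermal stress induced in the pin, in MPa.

The supports are rigid, so the total axial strain is zero. The restrained thermal strain is ε = αΔT = 22.1×10⁻⁶ × 191 = 4221.1×10⁻⁶.
The stress required to suppress this strain is σ = Eε = 73×10³ × 4221.1×10⁻⁶ = 308.1 MPa, compressive since the pin is trying to expand.

σ ≈ 308 MPa (compressive)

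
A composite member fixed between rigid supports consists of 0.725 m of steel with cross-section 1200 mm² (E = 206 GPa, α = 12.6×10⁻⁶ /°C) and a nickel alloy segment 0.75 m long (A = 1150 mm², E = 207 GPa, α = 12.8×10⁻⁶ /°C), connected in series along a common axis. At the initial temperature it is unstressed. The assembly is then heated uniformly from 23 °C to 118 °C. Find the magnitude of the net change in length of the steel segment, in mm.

Free thermal expansion of the whole bar: Σ αᵢΔT Lᵢ = 12.6×10⁻⁶×95×725 + 12.8×10⁻⁶×95×750 = 1.78 mm.
The rigid supports impose zero overall length change; the single axial force P common to all segments must satisfy P Σ Lᵢ/(AᵢEᵢ) = δ_free.
The series flexibility is Σ Lᵢ/(AᵢEᵢ) = 725/(1200×206×10³) + 750/(1150×207×10³) = 6.083×10⁻⁶ mm/N.
So P = 1.78 / 6.083×10⁻⁶ = 292.6 kN, compressive.
For the steel segment, free thermal change = 12.6×10⁻⁶×95×725 = 0.8678 mm and elastic change from P = 292600×725/(1200×206×10³) = 0.8581 mm; these oppose, so the net change is 0.00977 mm (segment lengthens).

|ΔL| ≈ 0.00977 mm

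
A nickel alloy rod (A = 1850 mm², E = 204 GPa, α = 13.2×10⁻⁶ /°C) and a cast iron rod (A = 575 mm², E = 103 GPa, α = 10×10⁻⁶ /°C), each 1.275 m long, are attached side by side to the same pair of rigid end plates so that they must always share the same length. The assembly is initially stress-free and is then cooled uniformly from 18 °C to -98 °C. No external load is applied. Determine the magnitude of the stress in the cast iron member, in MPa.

The nickel alloy has the larger α, so on cooling it would change length more than the cast iron if both were free. The rigid plates force a common final length, so the nickel alloy is put into tension and the cast iron into compression, with equal and opposite forces P (no external load).
Setting the final lengths equal and cancelling L: (α₁ − α₂)ΔT = P/(A₁E₁) + P/(A₂E₂).
|α₁ − α₂|·ΔT = 3.2×10⁻⁶ × 116 = 0.0003712.
1/(A₁E₁) + 1/(A₂E₂) = 1/(1850×204×10³) + 1/(575×103×10³) = 1.953×10⁻⁸ N⁻¹.
P = 0.0003712 / 1.953×10⁻⁸ = 19000 N = 19 kN.
σ_{cast iron} = P/A₂ = 19000/575 = 33.05 MPa, compressive.

σ ≈ 33 MPa (compressive)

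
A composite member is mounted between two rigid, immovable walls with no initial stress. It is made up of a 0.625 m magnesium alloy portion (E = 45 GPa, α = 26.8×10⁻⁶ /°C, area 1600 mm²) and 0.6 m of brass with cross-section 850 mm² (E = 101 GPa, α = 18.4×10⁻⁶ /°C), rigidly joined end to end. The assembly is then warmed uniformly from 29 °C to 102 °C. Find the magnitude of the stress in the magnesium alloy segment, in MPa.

σ ≈ 80.9 MPa (compressive)

Free thermal expansion of the whole bar: Σ αᵢΔT Lᵢ = 26.8×10⁻⁶×73×625 + 18.4×10⁻⁶×73×600 = 2.029 mm.
Since the ends are fixed, an axial force P builds up, equal in every segment, with P · Σ Lᵢ/(AᵢEᵢ) = δ_free.
Σ Lᵢ/(AᵢEᵢ) = 625/(1600×45×10³) + 600/(850×101×10³) = 1.567×10⁻⁵ mm/N.
Hence P = δ_free / Σ(L/AE) = 2.029/1.567×10⁻⁵ = 129.5 kN (compressive).
σ_{magnesium alloy} = P / A = 129500 / 1600 = 80.92 MPa.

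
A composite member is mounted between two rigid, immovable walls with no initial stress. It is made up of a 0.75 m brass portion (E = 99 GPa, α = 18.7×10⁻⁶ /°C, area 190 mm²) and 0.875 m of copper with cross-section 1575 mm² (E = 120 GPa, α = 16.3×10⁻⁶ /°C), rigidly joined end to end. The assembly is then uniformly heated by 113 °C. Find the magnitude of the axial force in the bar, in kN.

Free thermal expansion of the whole bar: Σ αᵢΔT Lᵢ = 18.7×10⁻⁶×113×750 + 16.3×10⁻⁶×113×875 = 3.196 mm.
The walls prevent any net length change, so an axial force P (same in every segment) develops. Compatibility: P · Σ Lᵢ/(AᵢEᵢ) = δ_free.
The series flexibility is Σ Lᵢ/(AᵢEᵢ) = 750/(190×99×10³) + 875/(1575×120×10³) = 4.45×10⁻⁵ mm/N.
Hence P = δ_free / Σ(L/AE) = 3.196/4.45×10⁻⁵ = 71.83 kN (compressive).

P ≈ 71.8 kN (compressive)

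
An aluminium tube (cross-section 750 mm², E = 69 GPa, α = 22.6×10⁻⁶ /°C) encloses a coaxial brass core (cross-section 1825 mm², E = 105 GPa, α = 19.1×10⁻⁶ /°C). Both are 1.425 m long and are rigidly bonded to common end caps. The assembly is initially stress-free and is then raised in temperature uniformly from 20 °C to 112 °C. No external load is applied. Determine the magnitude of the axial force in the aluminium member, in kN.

The aluminium has the larger α, so on heating it would change length more than the brass if both were free. The rigid plates force a common final length, so the aluminium is put into compression and the brass into tension, with equal and opposite forces P (no external load).
Compatibility of the two members (thermal + elastic change equal): (α₁ − α₂)ΔT = P·[1/(A₁E₁) + 1/(A₂E₂)].
|α₁ − α₂|·ΔT = 3.5×10⁻⁶ × 92 = 0.000322.
1/(A₁E₁) + 1/(A₂E₂) = 1/(750×69×10³) + 1/(1825×105×10³) = 2.454×10⁻⁸ N⁻¹.
So P = 0.000322 / 2.454×10⁻⁸ = 13.12 kN.

P ≈ 13.1 kN (compressive in the aluminium)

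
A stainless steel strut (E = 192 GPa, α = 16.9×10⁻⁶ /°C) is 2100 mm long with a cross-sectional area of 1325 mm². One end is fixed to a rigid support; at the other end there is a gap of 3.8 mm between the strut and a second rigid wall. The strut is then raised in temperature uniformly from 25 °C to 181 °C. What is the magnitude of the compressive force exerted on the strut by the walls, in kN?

P ≈ 210 kN

Free thermal elongation = αΔT L = 16.9×10⁻⁶ × 156 × 2100 = 5.536 mm.
This exceeds the 3.8 mm gap, so the wall pushes back. The portion of expansion that must be recovered elastically is δ_free − gap = 5.536 − 3.8 = 1.736 mm.
Compatibility: PL/(AE) = 1.736 mm, so σ = P/A = E × (1.736/2100) = 158.8 MPa.
Force on the wall = σA = 158.8 × 1325 mm² = 210.4 kN.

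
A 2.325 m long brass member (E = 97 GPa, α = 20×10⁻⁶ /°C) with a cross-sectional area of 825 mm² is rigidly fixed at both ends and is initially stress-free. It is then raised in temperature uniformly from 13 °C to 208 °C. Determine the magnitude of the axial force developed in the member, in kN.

P ≈ 312 kN (compressive)

Full restraint means ε = 0, so the stress is σ = EαΔT = 97×10³ × 20×10⁻⁶ × 195 = 378.3 MPa.
P = AEαΔT = 825 × 97×10³ × 20×10⁻⁶ × 195 = 312.1 kN (compressive).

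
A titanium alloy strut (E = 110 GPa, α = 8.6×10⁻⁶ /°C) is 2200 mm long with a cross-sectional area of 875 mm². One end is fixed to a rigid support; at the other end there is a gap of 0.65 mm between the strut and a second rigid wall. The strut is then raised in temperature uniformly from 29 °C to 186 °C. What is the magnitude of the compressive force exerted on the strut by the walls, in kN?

Free thermal elongation = αΔT L = 8.6×10⁻⁶ × 157 × 2200 = 2.97 mm.
After closing the 0.65 mm clearance, 2.97 − 0.65 = 2.32 mm of expansion remains to be suppressed by the wall.
So σ = E(δ_free − g)/L = 110×10³ × 2.32/2200 = 116 MPa.
Force on the wall = σA = 116 × 875 mm² = 101.5 kN.

P ≈ 102 kN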